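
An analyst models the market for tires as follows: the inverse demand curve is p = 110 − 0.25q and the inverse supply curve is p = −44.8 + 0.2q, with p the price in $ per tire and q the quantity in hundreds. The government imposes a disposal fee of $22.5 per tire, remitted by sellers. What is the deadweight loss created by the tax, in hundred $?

Inverting to q(p) form: qd = 440 − 4p; qs = 5p + 224.
Before the tax: set 440 − 4p = 5p + 224 → p* = $24, q* = 344.
With the tax collected from sellers, supply shifts: qs = 5(p − 22.5) + 224.
New equilibrium: consumers pay $36.5, sellers receive $14, q = 294. (Wedge: pb − ps = 22.5.)
Quantity falls by |ΔQ| = |344 − 294| = 50.
DWL = ½ · t · |ΔQ| = ½ · 22.5 · 50 = $562.5.

Deadweight loss = $562.5 hundred.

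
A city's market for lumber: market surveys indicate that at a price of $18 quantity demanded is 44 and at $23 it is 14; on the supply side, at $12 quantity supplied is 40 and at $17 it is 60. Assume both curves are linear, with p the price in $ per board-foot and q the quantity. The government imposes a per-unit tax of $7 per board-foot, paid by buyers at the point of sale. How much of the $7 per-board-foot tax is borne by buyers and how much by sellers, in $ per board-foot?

Buyers bear $2.8 per board-foot; sellers bear $4.2 per board-foot.

Demand slope: (14 − 44)/(23 − 18) = -6, so qd = 152 − 6p.
Supply slope: (60 − 40)/(17 − 12) = 4, so qs = 4p − 8.
Before the tax: set 152 − 6p = 4p − 8 → p* = $16, q* = 56.
With the tax collected from buyers, demand (in seller-price terms) shifts: qd = 152 − 6(p + 7).
Solving gives q = 39.2 with buyers paying $18.8 and sellers receiving $11.8 (the $7 wedge).
Burden on buyers: $2.8; on sellers: $4.2. (They sum to $7.)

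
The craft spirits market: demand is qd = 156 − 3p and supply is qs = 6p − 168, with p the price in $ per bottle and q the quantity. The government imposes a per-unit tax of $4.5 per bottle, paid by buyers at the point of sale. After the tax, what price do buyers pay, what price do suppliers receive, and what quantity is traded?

Buyers pay $39; suppliers receive $34.5; quantity = 39.

Before the tax: set 156 − 3p = 6p − 168 → p* = $36, q* = 48.
With the tax collected from buyers, demand (in seller-price terms) shifts: qd = 156 − 3(p + 4.5).
New equilibrium: buyers pay $39, suppliers receive $34.5, q = 39. (Wedge: pb − ps = 4.5.)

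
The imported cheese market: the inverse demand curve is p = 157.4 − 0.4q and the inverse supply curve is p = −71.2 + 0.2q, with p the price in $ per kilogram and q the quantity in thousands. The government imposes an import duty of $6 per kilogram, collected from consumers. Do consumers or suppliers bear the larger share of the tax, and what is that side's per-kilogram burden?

Rewrite in direct form: qd = 393.5 − 2.5p and qs = 5p + 356.
Without the tax, 393.5 − 2.5p = 5p + 356 gives 7.5p = 37.5, so p* = $5 and q* = 381.
With the tax collected from consumers, demand (in seller-price terms) shifts: qd = 393.5 − 2.5(p + 6).
Solving gives q = 371 with consumers paying $9 and suppliers receiving $3 (the $6 wedge).
Per-kilogram burden: consumers $4, suppliers $2.
Consumers take the larger share because demand is less price-elastic here (demand slope 2.5 vs supply slope 5).

Consumers bear the larger share: $4 per kilogram.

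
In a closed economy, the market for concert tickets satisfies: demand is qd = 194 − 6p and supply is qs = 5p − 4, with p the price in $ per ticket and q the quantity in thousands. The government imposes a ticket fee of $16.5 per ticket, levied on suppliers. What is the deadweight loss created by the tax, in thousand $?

Deadweight loss = $371.25 thousand.

Before the tax: set 194 − 6p = 5p − 4 → p* = $18, q* = 86.
With the tax collected from suppliers, supply shifts: qs = 5(p − 16.5) − 4.
Solving gives q = 41 with consumers paying $25.5 and suppliers receiving $9 (the $16.5 wedge).
Quantity falls by |ΔQ| = |86 − 41| = 45.
DWL = ½ · t · |ΔQ| = ½ · 16.5 · 45 = $371.25.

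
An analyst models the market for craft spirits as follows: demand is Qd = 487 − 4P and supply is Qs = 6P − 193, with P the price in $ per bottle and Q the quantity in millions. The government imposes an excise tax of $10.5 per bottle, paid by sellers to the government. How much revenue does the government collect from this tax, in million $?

Before the tax: set 487 − 4P = 6P − 193 → P* = $68, Q* = 215.
With the tax collected from sellers, supply shifts: Qs = 6(P − 10.5) − 193.
New equilibrium: buyers pay $74.3, sellers receive $63.8, Q = 189.8. (Wedge: Pb − Ps = 10.5.)
Revenue = t · Q = 10.5 · 189.8 = $1992.9.

Tax revenue = $1992.9 million.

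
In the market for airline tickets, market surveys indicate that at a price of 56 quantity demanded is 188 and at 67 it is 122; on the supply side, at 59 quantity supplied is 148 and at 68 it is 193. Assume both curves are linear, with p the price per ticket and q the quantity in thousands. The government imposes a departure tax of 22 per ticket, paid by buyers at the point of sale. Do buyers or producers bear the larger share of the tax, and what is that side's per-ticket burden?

Producers bear the larger share: 12 per ticket.

Demand slope: (122 − 188)/(67 − 56) = -6, so qd = 524 − 6p.
Supply slope: (193 − 148)/(68 − 59) = 5, so qs = 5p − 147.
Before the tax: set 524 − 6p = 5p − 147 → p* = 61, q* = 158.
With the tax collected from buyers, demand (in seller-price terms) shifts: qd = 524 − 6(p + 22).
Solving gives q = 98 with buyers paying 71 and producers receiving 49 (the 22 wedge).
Per-ticket burden: buyers 10, producers 12.
Producers take the larger share because supply is less price-elastic here (demand slope 6 vs supply slope 5).
The less price-elastic side of the market bears the larger share of a per-unit tax.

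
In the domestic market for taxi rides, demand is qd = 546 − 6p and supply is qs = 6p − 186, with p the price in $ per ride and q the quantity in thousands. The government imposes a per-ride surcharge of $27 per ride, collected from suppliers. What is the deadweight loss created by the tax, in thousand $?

Deadweight loss = $1093.5 thousand.

Before the tax: set 546 − 6p = 6p − 186 → p* = $61, q* = 180.
With the tax collected from suppliers, supply shifts: qs = 6(p − 27) − 186.
Solving gives q = 99 with buyers paying $74.5 and suppliers receiving $47.5 (the $27 wedge).
Quantity falls by |ΔQ| = |180 − 99| = 81.
DWL = ½ · t · |ΔQ| = ½ · 27 · 81 = $1093.5.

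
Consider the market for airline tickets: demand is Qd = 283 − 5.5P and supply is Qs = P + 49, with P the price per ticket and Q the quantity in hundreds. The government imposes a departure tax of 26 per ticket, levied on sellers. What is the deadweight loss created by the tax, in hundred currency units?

Before the tax: set 283 − 5.5P = P + 49 → P* = 36, Q* = 85.
With the tax collected from sellers, supply shifts: Qs = (P − 26) + 49.
New equilibrium: consumers pay 40, sellers receive 14, Q = 63. (Wedge: Pb − Ps = 26.)
Quantity falls by |ΔQ| = |85 − 63| = 22.
DWL = ½ · t · |ΔQ| = ½ · 26 · 22 = 286.

Deadweight loss = 286 hundred.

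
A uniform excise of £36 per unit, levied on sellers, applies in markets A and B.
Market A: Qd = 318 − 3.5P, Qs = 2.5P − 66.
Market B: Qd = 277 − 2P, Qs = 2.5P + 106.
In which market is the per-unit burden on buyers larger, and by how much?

Market B, by £5.

Market A: pre-tax P* = £64, Q* = 94; post-tax Q = 41.5; per-unit burden on buyers = £15.
Market B: pre-tax P* = £38, Q* = 201; post-tax Q = 161; per-unit burden on buyers = £20.
Difference: £15 vs £20 → market B is larger by £5.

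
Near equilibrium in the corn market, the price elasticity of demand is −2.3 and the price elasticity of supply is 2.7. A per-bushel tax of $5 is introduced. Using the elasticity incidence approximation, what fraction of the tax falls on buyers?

Buyers' share ≈ 0.54.

Incidence ratio: buyers' share ≈ εs / (εs + |εd|) = 2.7 / (2.7 + 2.3) = 0.54.
Supply is the more elastic side, so buyers bear the larger share.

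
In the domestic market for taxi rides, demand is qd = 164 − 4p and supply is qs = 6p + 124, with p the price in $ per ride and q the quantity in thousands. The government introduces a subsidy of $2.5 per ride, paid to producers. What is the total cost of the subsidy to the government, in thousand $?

Government outlay = $385 thousand.

Without the subsidy, 164 − 4p = 6p + 124 gives 10p = 40, so p* = $4 and q* = 148.
With a per-unit subsidy paid to producers, each receives p + 2.5 per unit sold, so supply becomes qs = 6(p + 2.5) + 124.
Solving gives q = 154 with buyers paying $2.5 and producers receiving $5 (the $2.5 wedge).
Outlay = t · Q = 2.5 · 154 = $385.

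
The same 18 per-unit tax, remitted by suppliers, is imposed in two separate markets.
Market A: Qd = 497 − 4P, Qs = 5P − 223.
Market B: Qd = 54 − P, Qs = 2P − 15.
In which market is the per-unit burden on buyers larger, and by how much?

Market B, by 2.

Market A: pre-tax P* = 80, Q* = 177; post-tax Q = 137; per-unit burden on buyers = 10.
Market B: pre-tax P* = 23, Q* = 31; post-tax Q = 19; per-unit burden on buyers = 12.
Difference: 10 vs 12 → market B is larger by 2.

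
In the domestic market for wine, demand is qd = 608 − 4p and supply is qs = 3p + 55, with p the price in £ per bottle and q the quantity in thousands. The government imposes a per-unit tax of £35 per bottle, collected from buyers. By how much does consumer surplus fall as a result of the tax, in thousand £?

Without the tax, 608 − 4p = 3p + 55 gives 7p = 553, so p* = £79 and q* = 292.
With the tax collected from buyers, demand (in seller-price terms) shifts: qd = 608 − 4(p + 35).
Solving gives q = 232 with buyers paying £94 and suppliers receiving £59 (the £35 wedge).
ΔCS is the trapezoid between Q = 232 and Q = 292 of height £15: ½ · (292 + 232) · 15 = £3930.

Consumer surplus falls by £3930 thousand.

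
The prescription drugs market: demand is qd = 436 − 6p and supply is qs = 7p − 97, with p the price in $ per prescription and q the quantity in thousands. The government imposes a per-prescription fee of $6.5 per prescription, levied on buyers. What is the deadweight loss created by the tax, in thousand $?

Deadweight loss = $68.25 thousand.

Before the tax: set 436 − 6p = 7p − 97 → p* = $41, q* = 190.
With the tax collected from buyers, demand (in seller-price terms) shifts: qd = 436 − 6(p + 6.5).
New equilibrium: buyers pay $44.5, sellers receive $38, q = 169. (Wedge: pb − ps = 6.5.)
Quantity falls by |ΔQ| = |190 − 169| = 21.
DWL = ½ · t · |ΔQ| = ½ · 6.5 · 21 = $68.25.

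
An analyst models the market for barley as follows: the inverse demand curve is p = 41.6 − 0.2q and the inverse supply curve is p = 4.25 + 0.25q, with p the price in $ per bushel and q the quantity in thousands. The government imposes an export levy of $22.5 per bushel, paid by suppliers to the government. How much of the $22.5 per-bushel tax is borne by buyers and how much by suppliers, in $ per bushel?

Rewrite in direct form: qd = 208 − 5p and qs = 4p − 17.
Before the tax: set 208 − 5p = 4p − 17 → p* = $25, q* = 83.
With the tax collected from suppliers, supply shifts: qs = 4(p − 22.5) − 17.
Solving gives q = 33 with buyers paying $35 and suppliers receiving $12.5 (the $22.5 wedge).
Burden on buyers: $10; on suppliers: $12.5. (They sum to $22.5.)
The less price-elastic side of the market bears the larger share of a per-unit tax.

Buyers bear $10 per bushel; suppliers bear $12.5 per bushel.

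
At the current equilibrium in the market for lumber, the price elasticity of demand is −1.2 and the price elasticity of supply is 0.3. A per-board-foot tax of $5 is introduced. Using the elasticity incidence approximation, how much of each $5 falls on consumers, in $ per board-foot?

Incidence ratio: consumers' share ≈ εs / (εs + |εd|) = 0.3 / (0.3 + 1.2) = 0.2.
So consumers bear ≈ 0.2 × $5 = $1; suppliers bear $4.

Consumers bear ≈ $1 per board-foot.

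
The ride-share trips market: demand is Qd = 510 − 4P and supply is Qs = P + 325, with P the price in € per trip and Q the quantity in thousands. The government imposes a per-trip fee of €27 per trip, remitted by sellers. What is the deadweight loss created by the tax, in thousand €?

Deadweight loss = €291.6 thousand.

Before the tax: set 510 − 4P = P + 325 → P* = €37, Q* = 362.
With the tax collected from sellers, supply shifts: Qs = (P − 27) + 325.
New equilibrium: buyers pay €42.4, sellers receive €15.4, Q = 340.4. (Wedge: Pb − Ps = 27.)
Quantity falls by |ΔQ| = |362 − 340.4| = 21.6.
DWL = ½ · t · |ΔQ| = ½ · 27 · 21.6 = €291.6.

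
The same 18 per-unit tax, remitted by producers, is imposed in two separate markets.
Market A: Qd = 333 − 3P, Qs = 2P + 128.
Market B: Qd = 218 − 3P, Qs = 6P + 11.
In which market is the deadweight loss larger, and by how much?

Market B, by 129.6.

Market A: pre-tax P* = 41, Q* = 210; post-tax Q = 188.4; deadweight loss = 194.4.
Market B: pre-tax P* = 23, Q* = 149; post-tax Q = 113; deadweight loss = 324.
Difference: 194.4 vs 324 → market B is larger by 129.6.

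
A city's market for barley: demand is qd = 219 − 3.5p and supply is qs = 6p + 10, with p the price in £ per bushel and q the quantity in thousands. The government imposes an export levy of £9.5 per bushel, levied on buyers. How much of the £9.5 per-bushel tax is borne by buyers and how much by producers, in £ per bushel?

Before the tax: set 219 − 3.5p = 6p + 10 → p* = £22, q* = 142.
With the tax collected from buyers, demand (in seller-price terms) shifts: qd = 219 − 3.5(p + 9.5).
Solving gives q = 121 with buyers paying £28 and producers receiving £18.5 (the £9.5 wedge).
Burden on buyers: £6; on producers: £3.5. (They sum to £9.5.)
The less price-elastic side of the market bears the larger share of a per-unit tax.

Buyers bear £6 per bushel; producers bear £3.5 per bushel.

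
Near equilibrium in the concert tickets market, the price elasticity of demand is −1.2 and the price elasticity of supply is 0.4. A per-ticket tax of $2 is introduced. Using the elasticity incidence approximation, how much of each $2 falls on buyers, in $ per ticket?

Buyers bear ≈ $0.5 per ticket.

Incidence ratio: buyers' share ≈ εs / (εs + |εd|) = 0.4 / (0.4 + 1.2) = 0.25.
So buyers bear ≈ 0.25 × $2 = $0.5; suppliers bear $1.5.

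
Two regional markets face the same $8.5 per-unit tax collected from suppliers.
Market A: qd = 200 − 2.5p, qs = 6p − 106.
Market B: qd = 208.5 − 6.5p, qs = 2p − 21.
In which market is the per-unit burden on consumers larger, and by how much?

Market A: pre-tax p* = $36, q* = 110; post-tax q = 95; per-unit burden on consumers = $6.
Market B: pre-tax p* = $27, q* = 33; post-tax q = 20; per-unit burden on consumers = $2.
Difference: $6 vs $2 → market A is larger by $4.

Market A, by $4.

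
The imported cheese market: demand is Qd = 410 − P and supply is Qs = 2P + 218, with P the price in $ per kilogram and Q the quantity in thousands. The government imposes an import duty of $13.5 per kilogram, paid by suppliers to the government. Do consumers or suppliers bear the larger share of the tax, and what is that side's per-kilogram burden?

Before the tax: set 410 − P = 2P + 218 → P* = $64, Q* = 346.
With the tax collected from suppliers, supply shifts: Qs = 2(P − 13.5) + 218.
New equilibrium: consumers pay $73, suppliers receive $59.5, Q = 337. (Wedge: Pb − Ps = 13.5.)
Per-kilogram burden: consumers $9, suppliers $4.5.
Consumers take the larger share because demand is less price-elastic here (demand slope 1 vs supply slope 2).

Consumers bear the larger share: $9 per kilogram.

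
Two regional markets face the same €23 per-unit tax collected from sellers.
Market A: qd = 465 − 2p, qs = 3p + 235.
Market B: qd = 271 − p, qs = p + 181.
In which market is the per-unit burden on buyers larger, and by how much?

Market A: pre-tax p* = €46, q* = 373; post-tax q = 345.4; per-unit burden on buyers = €13.8.
Market B: pre-tax p* = €45, q* = 226; post-tax q = 214.5; per-unit burden on buyers = €11.5.
Difference: €13.8 vs €11.5 → market A is larger by €2.3.

Market A, by €2.3.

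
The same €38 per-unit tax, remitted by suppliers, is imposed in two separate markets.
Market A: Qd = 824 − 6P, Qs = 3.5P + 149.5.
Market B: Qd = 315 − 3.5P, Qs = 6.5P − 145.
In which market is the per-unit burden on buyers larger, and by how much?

Market A: pre-tax P* = €71, Q* = 398; post-tax Q = 314; per-unit burden on buyers = €14.
Market B: pre-tax P* = €46, Q* = 154; post-tax Q = 67.55; per-unit burden on buyers = €24.7.
Difference: €14 vs €24.7 → market B is larger by €10.7.

Market B, by €10.7.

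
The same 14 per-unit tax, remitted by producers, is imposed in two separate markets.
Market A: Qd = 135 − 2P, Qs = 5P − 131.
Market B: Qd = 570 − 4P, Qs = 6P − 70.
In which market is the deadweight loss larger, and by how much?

Market B, by 95.2.

Market A: pre-tax P* = 38, Q* = 59; post-tax Q = 39; deadweight loss = 140.
Market B: pre-tax P* = 64, Q* = 314; post-tax Q = 280.4; deadweight loss = 235.2.
Difference: 140 vs 235.2 → market B is larger by 95.2.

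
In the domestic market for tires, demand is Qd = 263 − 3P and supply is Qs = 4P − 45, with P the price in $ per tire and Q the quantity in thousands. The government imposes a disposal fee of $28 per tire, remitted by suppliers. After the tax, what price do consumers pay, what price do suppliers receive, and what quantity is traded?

Without the tax, 263 − 3P = 4P − 45 gives 7P = 308, so P* = $44 and Q* = 131.
With the tax collected from suppliers, supply shifts: Qs = 4(P − 28) − 45.
Solving gives Q = 83 with consumers paying $60 and suppliers receiving $32 (the $28 wedge).
The less price-elastic side of the market bears the larger share of a per-unit tax.

Consumers pay $60; suppliers receive $32; quantity = 83.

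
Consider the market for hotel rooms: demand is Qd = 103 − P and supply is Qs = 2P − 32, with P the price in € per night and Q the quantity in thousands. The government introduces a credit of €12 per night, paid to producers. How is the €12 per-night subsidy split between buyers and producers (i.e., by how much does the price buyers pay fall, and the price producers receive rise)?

Buyers gain €8 per night; producers gain €4 per night.

Before the subsidy: set 103 − P = 2P − 32 → P* = €45, Q* = 58.
With a per-unit subsidy paid to producers, each receives P + 12 per unit sold, so supply becomes Qs = 2(P + 12) − 32.
New equilibrium: buyers pay €37, producers receive €49, Q = 66. (Wedge: Pb − Ps = −12.)
Gain to buyers: €8; to producers: €4. (They sum to €12.)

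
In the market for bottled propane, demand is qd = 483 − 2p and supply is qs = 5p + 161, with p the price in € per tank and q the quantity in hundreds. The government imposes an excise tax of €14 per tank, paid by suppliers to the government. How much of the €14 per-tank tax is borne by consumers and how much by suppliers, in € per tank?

Without the tax, 483 − 2p = 5p + 161 gives 7p = 322, so p* = €46 and q* = 391.
With the tax collected from suppliers, supply shifts: qs = 5(p − 14) + 161.
New equilibrium: consumers pay €56, suppliers receive €42, q = 371. (Wedge: pb − ps = 14.)
Burden on consumers: €10; on suppliers: €4. (They sum to €14.)
The less price-elastic side of the market bears the larger share of a per-unit tax.

Consumers bear €10 per tank; suppliers bear €4 per tank.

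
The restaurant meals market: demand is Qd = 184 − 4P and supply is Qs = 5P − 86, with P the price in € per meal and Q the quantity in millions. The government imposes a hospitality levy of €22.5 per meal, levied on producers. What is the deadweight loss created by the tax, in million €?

Deadweight loss = €562.5 million.

Before the tax: set 184 − 4P = 5P − 86 → P* = €30, Q* = 64.
With the tax collected from producers, supply shifts: Qs = 5(P − 22.5) − 86.
New equilibrium: consumers pay €42.5, producers receive €20, Q = 14. (Wedge: Pb − Ps = 22.5.)
Quantity falls by |ΔQ| = |64 − 14| = 50.
DWL = ½ · t · |ΔQ| = ½ · 22.5 · 50 = €562.5.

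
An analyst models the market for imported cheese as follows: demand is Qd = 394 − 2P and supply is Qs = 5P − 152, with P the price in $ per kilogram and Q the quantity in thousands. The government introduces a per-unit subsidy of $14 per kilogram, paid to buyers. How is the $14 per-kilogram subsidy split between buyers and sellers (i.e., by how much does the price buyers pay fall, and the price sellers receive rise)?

Before the subsidy: set 394 − 2P = 5P − 152 → P* = $78, Q* = 238.
With a per-unit subsidy paid to buyers, each effectively pays P − 14, so demand becomes Qd = 394 − 2(P − 14).
New equilibrium: buyers pay $68, sellers receive $82, Q = 258. (Wedge: Pb − Ps = −14.)
Gain to buyers: $10; to sellers: $4. (They sum to $14.)

Buyers gain $10 per kilogram; sellers gain $4 per kilogram.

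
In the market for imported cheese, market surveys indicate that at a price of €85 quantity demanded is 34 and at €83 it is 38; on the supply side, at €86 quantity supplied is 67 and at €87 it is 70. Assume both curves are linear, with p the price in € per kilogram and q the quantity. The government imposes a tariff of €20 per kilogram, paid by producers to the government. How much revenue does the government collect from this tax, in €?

Demand slope: (38 − 34)/(83 − 85) = -2, so qd = 204 − 2p.
Supply slope: (70 − 67)/(87 − 86) = 3, so qs = 3p − 191.
Without the tax, 204 − 2p = 3p − 191 gives 5p = 395, so p* = €79 and q* = 46.
With the tax collected from producers, supply shifts: qs = 3(p − 20) − 191.
Solving gives q = 22 with consumers paying €91 and producers receiving €71 (the €20 wedge).
Revenue = t · Q = 20 · 22 = €440.

Tax revenue = €440.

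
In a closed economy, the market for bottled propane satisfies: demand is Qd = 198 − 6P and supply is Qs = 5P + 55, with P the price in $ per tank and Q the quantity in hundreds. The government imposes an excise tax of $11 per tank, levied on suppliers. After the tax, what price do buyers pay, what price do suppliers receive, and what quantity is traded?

Without the tax, 198 − 6P = 5P + 55 gives 11P = 143, so P* = $13 and Q* = 120.
With the tax collected from suppliers, supply shifts: Qs = 5(P − 11) + 55.
Solving gives Q = 90 with buyers paying $18 and suppliers receiving $7 (the $11 wedge).

Buyers pay $18; suppliers receive $7; quantity = 90.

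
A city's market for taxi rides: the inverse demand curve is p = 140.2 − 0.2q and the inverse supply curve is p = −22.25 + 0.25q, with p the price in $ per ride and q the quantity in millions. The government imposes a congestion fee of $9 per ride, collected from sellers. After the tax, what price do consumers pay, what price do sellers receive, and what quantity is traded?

Inverting to q(p) form: qd = 701 − 5p; qs = 4p + 89.
Before the tax: set 701 − 5p = 4p + 89 → p* = $68, q* = 361.
With the tax collected from sellers, supply shifts: qs = 4(p − 9) + 89.
Solving gives q = 341 with consumers paying $72 and sellers receiving $63 (the $9 wedge).

Consumers pay $72; sellers receive $63; quantity = 341.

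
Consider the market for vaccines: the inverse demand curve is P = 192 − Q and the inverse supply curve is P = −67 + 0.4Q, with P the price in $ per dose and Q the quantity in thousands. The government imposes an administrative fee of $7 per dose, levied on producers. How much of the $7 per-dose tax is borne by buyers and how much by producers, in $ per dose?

Inverting to Q(P) form: Qd = 192 − P; Qs = 2.5P + 167.5.
Before the tax: set 192 − P = 2.5P + 167.5 → P* = $7, Q* = 185.
With the tax collected from producers, supply shifts: Qs = 2.5(P − 7) + 167.5.
Solving gives Q = 180 with buyers paying $12 and producers receiving $5 (the $7 wedge).
Burden on buyers: $5; on producers: $2. (They sum to $7.)

Buyers bear $5 per dose; producers bear $2 per dose.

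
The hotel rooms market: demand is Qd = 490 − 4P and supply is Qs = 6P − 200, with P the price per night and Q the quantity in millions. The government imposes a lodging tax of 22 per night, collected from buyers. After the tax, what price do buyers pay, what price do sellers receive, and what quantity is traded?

Buyers pay 82.2; sellers receive 60.2; quantity = 161.2.

Without the tax, 490 − 4P = 6P − 200 gives 10P = 690, so P* = 69 and Q* = 214.
With the tax collected from buyers, demand (in seller-price terms) shifts: Qd = 490 − 4(P + 22).
Solving gives Q = 161.2 with buyers paying 82.2 and sellers receiving 60.2 (the 22 wedge).
The less price-elastic side of the market bears the larger share of a per-unit tax.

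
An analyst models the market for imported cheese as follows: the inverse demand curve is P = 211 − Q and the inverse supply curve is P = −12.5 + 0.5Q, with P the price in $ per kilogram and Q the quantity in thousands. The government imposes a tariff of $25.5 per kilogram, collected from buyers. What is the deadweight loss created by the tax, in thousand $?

Rewrite in direct form: Qd = 211 − P and Qs = 2P + 25.
Without the tax, 211 − P = 2P + 25 gives 3P = 186, so P* = $62 and Q* = 149.
With the tax collected from buyers, demand (in seller-price terms) shifts: Qd = 211 − (P + 25.5).
New equilibrium: buyers pay $79, suppliers receive $53.5, Q = 132. (Wedge: Pb − Ps = 25.5.)
Quantity falls by |ΔQ| = |149 − 132| = 17.
DWL = ½ · t · |ΔQ| = ½ · 25.5 · 17 = $216.75.

Deadweight loss = $216.75 thousand.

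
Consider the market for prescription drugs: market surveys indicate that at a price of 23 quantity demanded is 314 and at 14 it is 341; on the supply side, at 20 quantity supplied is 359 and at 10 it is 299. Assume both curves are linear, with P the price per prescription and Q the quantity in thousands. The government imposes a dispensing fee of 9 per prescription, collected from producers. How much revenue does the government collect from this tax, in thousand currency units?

Demand slope: (341 − 314)/(14 − 23) = -3, so Qd = 383 − 3P.
Supply slope: (299 − 359)/(10 − 20) = 6, so Qs = 6P + 239.
Without the tax, 383 − 3P = 6P + 239 gives 9P = 144, so P* = 16 and Q* = 335.
With the tax collected from producers, supply shifts: Qs = 6(P − 9) + 239.
New equilibrium: buyers pay 22, producers receive 13, Q = 317. (Wedge: Pb − Ps = 9.)
Revenue = t · Q = 9 · 317 = 2853.

Tax revenue = 2853 thousand.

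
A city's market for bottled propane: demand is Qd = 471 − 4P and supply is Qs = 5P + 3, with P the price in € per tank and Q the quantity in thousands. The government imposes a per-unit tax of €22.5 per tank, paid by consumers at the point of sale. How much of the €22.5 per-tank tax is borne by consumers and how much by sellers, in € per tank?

Consumers bear €12.5 per tank; sellers bear €10 per tank.

Without the tax, 471 − 4P = 5P + 3 gives 9P = 468, so P* = €52 and Q* = 263.
With the tax collected from consumers, demand (in seller-price terms) shifts: Qd = 471 − 4(P + 22.5).
New equilibrium: consumers pay €64.5, sellers receive €42, Q = 213. (Wedge: Pb − Ps = 22.5.)
Burden on consumers: €12.5; on sellers: €10. (They sum to €22.5.)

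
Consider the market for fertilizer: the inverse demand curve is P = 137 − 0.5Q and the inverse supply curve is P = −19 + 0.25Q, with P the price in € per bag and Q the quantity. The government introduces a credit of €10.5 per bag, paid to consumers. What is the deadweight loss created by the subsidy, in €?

Deadweight loss = €73.5.

Inverting to Q(P) form: Qd = 274 − 2P; Qs = 4P + 76.
Without the subsidy, 274 − 2P = 4P + 76 gives 6P = 198, so P* = €33 and Q* = 208.
With a per-unit subsidy paid to consumers, each effectively pays P − 10.5, so demand becomes Qd = 274 − 2(P − 10.5).
New equilibrium: consumers pay €26, suppliers receive €36.5, Q = 222. (Wedge: Pb − Ps = −10.5.)
Quantity rises by |ΔQ| = |208 − 222| = 14.
DWL = ½ · t · |ΔQ| = ½ · 10.5 · 14 = €73.5.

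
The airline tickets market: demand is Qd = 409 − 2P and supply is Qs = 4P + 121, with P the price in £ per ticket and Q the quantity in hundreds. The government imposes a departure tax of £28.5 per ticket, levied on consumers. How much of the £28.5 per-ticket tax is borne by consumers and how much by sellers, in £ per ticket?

Consumers bear £19 per ticket; sellers bear £9.5 per ticket.

Without the tax, 409 − 2P = 4P + 121 gives 6P = 288, so P* = £48 and Q* = 313.
With the tax collected from consumers, demand (in seller-price terms) shifts: Qd = 409 − 2(P + 28.5).
Solving gives Q = 275 with consumers paying £67 and sellers receiving £38.5 (the £28.5 wedge).
Burden on consumers: £19; on sellers: £9.5. (They sum to £28.5.)
The less price-elastic side of the market bears the larger share of a per-unit tax.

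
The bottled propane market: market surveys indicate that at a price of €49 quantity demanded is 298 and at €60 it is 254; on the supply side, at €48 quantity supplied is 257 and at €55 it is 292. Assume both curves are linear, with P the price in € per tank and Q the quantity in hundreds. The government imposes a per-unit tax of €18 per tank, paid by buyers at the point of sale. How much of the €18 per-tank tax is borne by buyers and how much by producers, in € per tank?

Demand slope: (254 − 298)/(60 − 49) = -4, so Qd = 494 − 4P.
Supply slope: (292 − 257)/(55 − 48) = 5, so Qs = 5P + 17.
Without the tax, 494 − 4P = 5P + 17 gives 9P = 477, so P* = €53 and Q* = 282.
With the tax collected from buyers, demand (in seller-price terms) shifts: Qd = 494 − 4(P + 18).
New equilibrium: buyers pay €63, producers receive €45, Q = 242. (Wedge: Pb − Ps = 18.)
Burden on buyers: €10; on producers: €8. (They sum to €18.)
The less price-elastic side of the market bears the larger share of a per-unit tax.

Buyers bear €10 per tank; producers bear €8 per tank.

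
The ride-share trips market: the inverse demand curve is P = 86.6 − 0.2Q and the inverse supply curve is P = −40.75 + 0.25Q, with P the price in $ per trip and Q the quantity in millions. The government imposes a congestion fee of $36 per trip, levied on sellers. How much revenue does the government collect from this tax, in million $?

Inverting to Q(P) form: Qd = 433 − 5P; Qs = 4P + 163.
Without the tax, 433 − 5P = 4P + 163 gives 9P = 270, so P* = $30 and Q* = 283.
With the tax collected from sellers, supply shifts: Qs = 4(P − 36) + 163.
Solving gives Q = 203 with buyers paying $46 and sellers receiving $10 (the $36 wedge).
Revenue = t · Q = 36 · 203 = $7308.

Tax revenue = $7308 million.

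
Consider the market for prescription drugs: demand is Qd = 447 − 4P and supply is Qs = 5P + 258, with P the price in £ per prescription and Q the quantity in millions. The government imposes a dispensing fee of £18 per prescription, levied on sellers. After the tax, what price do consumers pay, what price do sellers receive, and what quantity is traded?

Without the tax, 447 − 4P = 5P + 258 gives 9P = 189, so P* = £21 and Q* = 363.
With the tax collected from sellers, supply shifts: Qs = 5(P − 18) + 258.
Solving gives Q = 323 with consumers paying £31 and sellers receiving £13 (the £18 wedge).

Consumers pay £31; sellers receive £13; quantity = 323.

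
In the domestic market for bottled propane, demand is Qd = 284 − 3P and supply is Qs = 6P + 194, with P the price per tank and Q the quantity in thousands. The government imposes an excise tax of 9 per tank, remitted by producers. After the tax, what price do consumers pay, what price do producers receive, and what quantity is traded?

Without the tax, 284 − 3P = 6P + 194 gives 9P = 90, so P* = 10 and Q* = 254.
With the tax collected from producers, supply shifts: Qs = 6(P − 9) + 194.
Solving gives Q = 236 with consumers paying 16 and producers receiving 7 (the 9 wedge).

Consumers pay 16; producers receive 7; quantity = 236.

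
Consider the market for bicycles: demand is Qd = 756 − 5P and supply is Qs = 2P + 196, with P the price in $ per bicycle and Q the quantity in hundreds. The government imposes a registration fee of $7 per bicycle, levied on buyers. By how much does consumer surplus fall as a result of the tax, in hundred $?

Before the tax: set 756 − 5P = 2P + 196 → P* = $80, Q* = 356.
With the tax collected from buyers, demand (in seller-price terms) shifts: Qd = 756 − 5(P + 7).
New equilibrium: buyers pay $82, suppliers receive $75, Q = 346. (Wedge: Pb − Ps = 7.)
ΔCS is the trapezoid between Q = 346 and Q = 356 of height $2: ½ · (356 + 346) · 2 = $702.

Consumer surplus falls by $702 hundred.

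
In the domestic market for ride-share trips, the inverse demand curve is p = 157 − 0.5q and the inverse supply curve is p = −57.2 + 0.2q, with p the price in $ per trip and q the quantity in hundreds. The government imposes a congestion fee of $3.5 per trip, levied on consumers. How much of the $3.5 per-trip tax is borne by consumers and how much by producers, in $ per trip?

Rewrite in direct form: qd = 314 − 2p and qs = 5p + 286.
Before the tax: set 314 − 2p = 5p + 286 → p* = $4, q* = 306.
With the tax collected from consumers, demand (in seller-price terms) shifts: qd = 314 − 2(p + 3.5).
Solving gives q = 301 with consumers paying $6.5 and producers receiving $3 (the $3.5 wedge).
Burden on consumers: $2.5; on producers: $1. (They sum to $3.5.)
The less price-elastic side of the market bears the larger share of a per-unit tax.

Consumers bear $2.5 per trip; producers bear $1 per trip.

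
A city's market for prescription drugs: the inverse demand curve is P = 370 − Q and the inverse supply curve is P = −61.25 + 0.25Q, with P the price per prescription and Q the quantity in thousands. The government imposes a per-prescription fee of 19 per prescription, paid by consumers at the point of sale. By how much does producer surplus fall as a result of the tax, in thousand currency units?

Inverting to Q(P) form: Qd = 370 − P; Qs = 4P + 245.
Before the tax: set 370 − P = 4P + 245 → P* = 25, Q* = 345.
With the tax collected from consumers, demand (in seller-price terms) shifts: Qd = 370 − (P + 19).
Solving gives Q = 329.8 with consumers paying 40.2 and producers receiving 21.2 (the 19 wedge).
ΔPS is the trapezoid between Q = 329.8 and Q = 345 of height 3.8: ½ · (345 + 329.8) · 3.8 = 1282.12.

Producer surplus falls by 1282.12 thousand.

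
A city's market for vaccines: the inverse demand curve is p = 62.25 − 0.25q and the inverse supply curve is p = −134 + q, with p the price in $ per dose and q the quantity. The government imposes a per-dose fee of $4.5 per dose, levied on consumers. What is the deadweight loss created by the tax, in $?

Rewrite in direct form: qd = 249 − 4p and qs = p + 134.
Before the tax: set 249 − 4p = p + 134 → p* = $23, q* = 157.
With the tax collected from consumers, demand (in seller-price terms) shifts: qd = 249 − 4(p + 4.5).
New equilibrium: consumers pay $23.9, producers receive $19.4, q = 153.4. (Wedge: pb − ps = 4.5.)
Quantity falls by |ΔQ| = |157 − 153.4| = 3.6.
DWL = ½ · t · |ΔQ| = ½ · 4.5 · 3.6 = $8.1.

Deadweight loss = $8.1.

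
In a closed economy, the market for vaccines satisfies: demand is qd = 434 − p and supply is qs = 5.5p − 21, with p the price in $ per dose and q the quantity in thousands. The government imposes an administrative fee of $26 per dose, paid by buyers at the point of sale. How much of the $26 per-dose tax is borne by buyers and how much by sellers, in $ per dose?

Buyers bear $22 per dose; sellers bear $4 per dose.

Without the tax, 434 − p = 5.5p − 21 gives 6.5p = 455, so p* = $70 and q* = 364.
With the tax collected from buyers, demand (in seller-price terms) shifts: qd = 434 − (p + 26).
Solving gives q = 342 with buyers paying $92 and sellers receiving $66 (the $26 wedge).
Burden on buyers: $22; on sellers: $4. (They sum to $26.)
The less price-elastic side of the market bears the larger share of a per-unit tax.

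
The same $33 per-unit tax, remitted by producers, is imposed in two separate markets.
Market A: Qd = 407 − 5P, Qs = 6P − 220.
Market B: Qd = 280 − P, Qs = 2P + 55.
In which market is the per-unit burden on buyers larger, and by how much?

Market B, by $4.

Market A: pre-tax P* = $57, Q* = 122; post-tax Q = 32; per-unit burden on buyers = $18.
Market B: pre-tax P* = $75, Q* = 205; post-tax Q = 183; per-unit burden on buyers = $22.
Difference: $18 vs $22 → market B is larger by $4.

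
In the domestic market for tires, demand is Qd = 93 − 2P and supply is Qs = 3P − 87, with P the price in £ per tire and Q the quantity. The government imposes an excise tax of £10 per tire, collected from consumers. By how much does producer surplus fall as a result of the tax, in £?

Without the tax, 93 − 2P = 3P − 87 gives 5P = 180, so P* = £36 and Q* = 21.
With the tax collected from consumers, demand (in seller-price terms) shifts: Qd = 93 − 2(P + 10).
Solving gives Q = 9 with consumers paying £42 and producers receiving £32 (the £10 wedge).
ΔPS is the trapezoid between Q = 9 and Q = 21 of height £4: ½ · (21 + 9) · 4 = £60.

Producer surplus falls by £60.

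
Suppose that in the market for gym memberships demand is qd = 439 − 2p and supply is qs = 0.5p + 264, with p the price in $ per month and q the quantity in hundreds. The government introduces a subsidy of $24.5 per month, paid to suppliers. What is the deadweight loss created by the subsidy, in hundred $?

Before the subsidy: set 439 − 2p = 0.5p + 264 → p* = $70, q* = 299.
With a per-unit subsidy paid to suppliers, each receives p + 24.5 per unit sold, so supply becomes qs = 0.5(p + 24.5) + 264.
New equilibrium: consumers pay $65.1, suppliers receive $89.6, q = 308.8. (Wedge: pb − ps = −24.5.)
Quantity rises by |ΔQ| = |299 − 308.8| = 9.8.
DWL = ½ · t · |ΔQ| = ½ · 24.5 · 9.8 = $120.05.

Deadweight loss = $120.05 hundred.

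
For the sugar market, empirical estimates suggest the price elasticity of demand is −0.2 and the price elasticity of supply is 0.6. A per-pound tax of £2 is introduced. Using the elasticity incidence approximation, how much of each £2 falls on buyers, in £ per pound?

Buyers bear ≈ £1.5 per pound.

Incidence ratio: buyers' share ≈ εs / (εs + |εd|) = 0.6 / (0.6 + 0.2) = 0.75.
So buyers bear ≈ 0.75 × £2 = £1.5; sellers bear £0.5.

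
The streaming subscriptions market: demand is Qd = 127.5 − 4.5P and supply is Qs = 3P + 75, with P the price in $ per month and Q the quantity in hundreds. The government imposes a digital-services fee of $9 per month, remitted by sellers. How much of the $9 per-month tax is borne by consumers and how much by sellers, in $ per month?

Without the tax, 127.5 − 4.5P = 3P + 75 gives 7.5P = 52.5, so P* = $7 and Q* = 96.
With the tax collected from sellers, supply shifts: Qs = 3(P − 9) + 75.
Solving gives Q = 79.8 with consumers paying $10.6 and sellers receiving $1.6 (the $9 wedge).
Burden on consumers: $3.6; on sellers: $5.4. (They sum to $9.)

Consumers bear $3.6 per month; sellers bear $5.4 per month.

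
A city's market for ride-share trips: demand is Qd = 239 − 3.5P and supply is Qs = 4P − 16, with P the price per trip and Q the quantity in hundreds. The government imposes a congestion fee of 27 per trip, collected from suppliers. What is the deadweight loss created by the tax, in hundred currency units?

Without the tax, 239 − 3.5P = 4P − 16 gives 7.5P = 255, so P* = 34 and Q* = 120.
With the tax collected from suppliers, supply shifts: Qs = 4(P − 27) − 16.
New equilibrium: consumers pay 48.4, suppliers receive 21.4, Q = 69.6. (Wedge: Pb − Ps = 27.)
Quantity falls by |ΔQ| = |120 − 69.6| = 50.4.
DWL = ½ · t · |ΔQ| = ½ · 27 · 50.4 = 680.4.

Deadweight loss = 680.4 hundred.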